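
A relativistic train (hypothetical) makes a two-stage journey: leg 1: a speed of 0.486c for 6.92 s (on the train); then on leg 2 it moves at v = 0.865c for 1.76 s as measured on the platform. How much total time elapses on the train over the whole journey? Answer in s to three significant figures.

Leg 1: 6.92 s is already measured on the train.
Leg 2: γ = 1/√(1 − 0.865²) = 1/√0.2518 = 1.993; τ_2 = 1.76/1.993 = 0.8831 s.
Total: 6.920 + 0.8831 s.

τ = 7.80 s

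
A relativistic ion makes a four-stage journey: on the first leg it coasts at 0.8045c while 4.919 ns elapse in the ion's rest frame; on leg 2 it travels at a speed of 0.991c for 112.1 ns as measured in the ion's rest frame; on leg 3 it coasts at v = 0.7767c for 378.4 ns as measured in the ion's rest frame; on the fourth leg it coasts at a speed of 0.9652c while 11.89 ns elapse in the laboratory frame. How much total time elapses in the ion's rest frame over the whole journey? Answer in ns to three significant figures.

τ = 499 ns

Leg 1: 4.919 ns is already measured in the ion's rest frame.
Leg 2: 112.1 ns is already measured in the ion's rest frame.
Leg 3: 378.4 ns is already measured in the ion's rest frame.
Leg 4: γ = 1/√(1 − 0.9652²) = 1/√0.06839 = 3.824; τ_4 = 11.89/3.824 = 3.109 ns.
Total: 4.919 + 112.1 + 378.4 + 3.109 ns.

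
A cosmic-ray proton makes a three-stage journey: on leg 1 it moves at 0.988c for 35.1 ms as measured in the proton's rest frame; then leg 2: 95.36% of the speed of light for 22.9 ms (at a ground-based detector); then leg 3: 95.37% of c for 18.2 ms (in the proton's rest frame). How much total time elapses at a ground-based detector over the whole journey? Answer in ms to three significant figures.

Leg 1: γ = 1/√(1 − 0.988²) = 1/√0.02386 = 6.474; Δt_1 = 6.474 × 35.1 = 227.3 ms.
Leg 2: 22.9 ms is already measured at a ground-based detector.
Leg 3: β = 0.9537; γ = 1/√(1 − 0.9537²) = 1/√0.09046 = 3.325; Δt_3 = 3.325 × 18.2 = 60.51 ms.
Total: 227.3 + 22.90 + 60.51 ms.

Δt = 311 ms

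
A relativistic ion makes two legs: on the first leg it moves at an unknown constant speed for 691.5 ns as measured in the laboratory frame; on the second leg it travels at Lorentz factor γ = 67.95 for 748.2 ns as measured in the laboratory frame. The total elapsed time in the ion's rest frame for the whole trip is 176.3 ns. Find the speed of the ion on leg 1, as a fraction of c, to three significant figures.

Leg 1: speed unknown; τ_1 = 691.5/γ_1.
Leg 2: γ = 67.95; τ_2 = 748.2/67.95 = 11.01 ns.
Total proper time: τ_1 + 11.01 = 176.3, so τ_1 = 176.3 − 11.01 = 165.3 ns.
γ_1 = 691.5/165.3 = 4.184; β = √(1 − 1/γ²) = √0.9429.

β = 0.971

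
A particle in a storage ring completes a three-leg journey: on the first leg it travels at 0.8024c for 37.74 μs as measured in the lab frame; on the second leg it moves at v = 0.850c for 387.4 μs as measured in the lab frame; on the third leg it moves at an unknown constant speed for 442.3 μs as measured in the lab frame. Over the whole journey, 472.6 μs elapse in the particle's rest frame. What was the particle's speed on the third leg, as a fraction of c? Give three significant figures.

β = 0.831

Leg 1: γ = 1/√(1 − 0.8024²) = 1/√0.3562 = 1.676; τ_1 = 37.74/1.676 = 22.52 μs.
Leg 2: γ = 1/√(1 − 0.850²) = 1/√0.2775 = 1.898; τ_2 = 387.4/1.898 = 204.1 μs.
Leg 3: speed unknown; τ_3 = 442.3/γ_3.
Total proper time: 22.52 + 204.1 + τ_3 = 472.6, so τ_3 = 472.6 − 226.6 = 246.0 μs.
γ_3 = 442.3/246.0 = 1.798; β = √(1 − 1/γ²) = √0.6907.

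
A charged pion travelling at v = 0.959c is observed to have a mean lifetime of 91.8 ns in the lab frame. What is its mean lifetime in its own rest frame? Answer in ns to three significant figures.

γ = 1/√(1 − 0.959²) = 1/√0.08032 = 3.529
The lab-frame lifetime is the dilated interval; the proper lifetime is τ₀ = Δt/γ = 91.8/3.529 ns.

τ₀ = 26.0 ns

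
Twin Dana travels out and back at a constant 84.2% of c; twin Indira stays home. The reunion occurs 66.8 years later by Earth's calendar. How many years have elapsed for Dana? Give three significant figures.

β = 0.842; γ = 1/√(1 − 0.842²) = 1/√0.2910 = 1.854
Dana's clock measures proper time along the trip: τ = Δt/γ = 66.8/1.854 years.

τ = 36.0 years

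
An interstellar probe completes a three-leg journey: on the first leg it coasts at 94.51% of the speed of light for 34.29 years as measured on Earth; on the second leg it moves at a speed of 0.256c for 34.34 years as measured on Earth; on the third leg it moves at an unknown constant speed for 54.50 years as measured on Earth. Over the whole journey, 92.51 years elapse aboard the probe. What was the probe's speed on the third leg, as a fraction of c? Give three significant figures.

Leg 1: β = 0.9451; γ = 1/√(1 − 0.9451²) = 1/√0.1068 = 3.060; τ_1 = 34.29/3.060 = 11.21 years.
Leg 2: γ = 1/√(1 − 0.256²) = 1/√0.9345 = 1.034; τ_2 = 34.34/1.034 = 33.20 years.
Leg 3: speed unknown; τ_3 = 54.50/γ_3.
Total proper time: 11.21 + 33.20 + τ_3 = 92.51, so τ_3 = 92.51 − 44.40 = 48.11 years.
γ_3 = 54.50/48.11 = 1.133; β = √(1 − 1/γ²) = √0.2208.

β = 0.470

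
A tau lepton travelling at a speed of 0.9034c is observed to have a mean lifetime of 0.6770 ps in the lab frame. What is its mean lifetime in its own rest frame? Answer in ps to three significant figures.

γ = 1/√(1 − 0.9034²) = 1/√0.1839 = 2.332
The lab-frame lifetime is the dilated interval; the proper lifetime is τ₀ = Δt/γ = 0.6770/2.332 ps.

τ₀ = 0.290 ps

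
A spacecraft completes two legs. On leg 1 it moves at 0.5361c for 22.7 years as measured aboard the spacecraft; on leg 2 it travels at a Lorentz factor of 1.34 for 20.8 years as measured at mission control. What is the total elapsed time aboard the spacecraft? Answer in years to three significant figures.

Leg 1: 22.7 years is already measured aboard the spacecraft.
Leg 2: γ = 1.34; τ_2 = 20.8/1.340 = 15.52 years.
Total: 22.70 + 15.52 years.

τ = 38.2 years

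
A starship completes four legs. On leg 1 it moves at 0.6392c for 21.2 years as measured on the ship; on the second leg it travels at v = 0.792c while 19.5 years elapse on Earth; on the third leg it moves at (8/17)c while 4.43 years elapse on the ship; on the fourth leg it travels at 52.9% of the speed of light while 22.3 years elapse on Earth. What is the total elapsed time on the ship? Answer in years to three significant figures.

Leg 1: 21.2 years is already measured on the ship.
Leg 2: γ = 1/√(1 − 0.792²) = 1/√0.3727 = 1.638; τ_2 = 19.5/1.638 = 11.91 years.
Leg 3: 4.43 years is already measured on the ship.
Leg 4: β = 0.529; γ = 1/√(1 − 0.529²) = 1/√0.7202 = 1.178; τ_4 = 22.3/1.178 = 18.92 years.
Total: 21.20 + 11.91 + 4.430 + 18.92 years.

τ = 56.5 years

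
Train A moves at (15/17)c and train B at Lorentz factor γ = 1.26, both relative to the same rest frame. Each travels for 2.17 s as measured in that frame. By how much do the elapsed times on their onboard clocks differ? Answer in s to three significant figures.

A: γ = 1/√(1 − (15/17)²) = 17/8 = 2.125; τ_A = 2.17/2.125 = 1.021 s.
B: γ = 1.26; τ_B = 2.17/1.260 = 1.722 s.

|τ_A − τ_B| = 0.701 s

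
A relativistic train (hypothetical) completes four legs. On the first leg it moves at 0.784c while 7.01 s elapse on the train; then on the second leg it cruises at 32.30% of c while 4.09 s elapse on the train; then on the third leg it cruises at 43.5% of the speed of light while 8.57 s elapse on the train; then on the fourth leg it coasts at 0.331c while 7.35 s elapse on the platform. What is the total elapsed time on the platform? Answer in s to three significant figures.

Leg 1: γ = 1/√(1 − 0.784²) = 1/√0.3853 = 1.611; Δt_1 = 1.611 × 7.01 = 11.29 s.
Leg 2: β = 0.3230; γ = 1/√(1 − 0.3230²) = 1/√0.8957 = 1.057; Δt_2 = 1.057 × 4.09 = 4.322 s.
Leg 3: β = 0.435; γ = 1/√(1 − 0.435²) = 1/√0.8108 = 1.111; Δt_3 = 1.111 × 8.57 = 9.518 s.
Leg 4: 7.35 s is already measured on the platform.
Total: 11.29 + 4.322 + 9.518 + 7.350 s.

Δt = 32.5 s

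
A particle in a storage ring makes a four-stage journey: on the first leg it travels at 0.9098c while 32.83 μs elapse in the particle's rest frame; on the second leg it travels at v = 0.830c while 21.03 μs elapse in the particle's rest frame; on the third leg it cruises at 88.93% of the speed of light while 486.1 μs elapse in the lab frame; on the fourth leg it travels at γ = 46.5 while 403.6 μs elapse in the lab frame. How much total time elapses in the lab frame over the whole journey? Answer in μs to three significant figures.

Δt = 1010 μs

Leg 1: γ = 1/√(1 − 0.9098²) = 1/√0.1723 = 2.409; Δt_1 = 2.409 × 32.83 = 79.10 μs.
Leg 2: γ = 1/√(1 − 0.830²) = 1/√0.3111 = 1.793; Δt_2 = 1.793 × 21.03 = 37.70 μs.
Leg 3: 486.1 μs is already measured in the lab frame.
Leg 4: 403.6 μs is already measured in the lab frame.
Total: 79.10 + 37.70 + 486.1 + 403.6 μs.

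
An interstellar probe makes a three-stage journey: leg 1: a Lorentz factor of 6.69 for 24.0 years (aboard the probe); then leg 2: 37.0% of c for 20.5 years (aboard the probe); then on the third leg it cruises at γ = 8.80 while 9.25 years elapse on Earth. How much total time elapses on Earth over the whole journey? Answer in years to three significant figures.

Δt = 192 years

Leg 1: γ = 6.69; Δt_1 = 6.690 × 24.0 = 160.6 years.
Leg 2: β = 0.370; γ = 1/√(1 − 0.370²) = 1/√0.8631 = 1.076; Δt_2 = 1.076 × 20.5 = 22.07 years.
Leg 3: 9.25 years is already measured on Earth.
Total: 160.6 + 22.07 + 9.250 years.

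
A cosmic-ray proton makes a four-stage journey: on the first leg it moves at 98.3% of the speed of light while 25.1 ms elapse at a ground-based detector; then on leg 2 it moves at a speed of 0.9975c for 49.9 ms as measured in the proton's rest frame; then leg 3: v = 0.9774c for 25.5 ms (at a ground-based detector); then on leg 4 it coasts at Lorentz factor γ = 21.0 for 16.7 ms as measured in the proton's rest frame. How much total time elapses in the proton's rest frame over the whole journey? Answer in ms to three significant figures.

τ = 76.6 ms

Leg 1: β = 0.983; γ = 1/√(1 − 0.983²) = 1/√0.03371 = 5.446; τ_1 = 25.1/5.446 = 4.608 ms.
Leg 2: 49.9 ms is already measured in the proton's rest frame.
Leg 3: γ = 1/√(1 − 0.9774²) = 1/√0.04469 = 4.730; τ_3 = 25.5/4.730 = 5.391 ms.
Leg 4: 16.7 ms is already measured in the proton's rest frame.
Total: 4.608 + 49.90 + 5.391 + 16.70 ms.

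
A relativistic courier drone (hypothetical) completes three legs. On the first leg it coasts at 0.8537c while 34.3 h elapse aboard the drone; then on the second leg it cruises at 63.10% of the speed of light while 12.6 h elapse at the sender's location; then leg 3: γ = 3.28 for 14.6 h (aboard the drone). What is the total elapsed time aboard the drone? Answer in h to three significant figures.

τ = 58.7 h

Leg 1: 34.3 h is already measured aboard the drone.
Leg 2: β = 0.6310; γ = 1/√(1 − 0.6310²) = 1/√0.6018 = 1.289; τ_2 = 12.6/1.289 = 9.775 h.
Leg 3: 14.6 h is already measured aboard the drone.
Total: 34.30 + 9.775 + 14.60 h.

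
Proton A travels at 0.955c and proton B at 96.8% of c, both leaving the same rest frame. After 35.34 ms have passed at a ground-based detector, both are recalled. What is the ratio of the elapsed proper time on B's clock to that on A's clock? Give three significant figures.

τ_B/τ_A = 0.846

A: γ = 1/√(1 − 0.955²) = 1/√0.08798 = 3.371. B: β = 0.968; γ = 1/√(1 − 0.968²) = 1/√0.06298 = 3.985.
τ_A/τ_B = γ_B/γ_A = 3.985/3.371 = 1.182, so τ_B/τ_A = 0.8461.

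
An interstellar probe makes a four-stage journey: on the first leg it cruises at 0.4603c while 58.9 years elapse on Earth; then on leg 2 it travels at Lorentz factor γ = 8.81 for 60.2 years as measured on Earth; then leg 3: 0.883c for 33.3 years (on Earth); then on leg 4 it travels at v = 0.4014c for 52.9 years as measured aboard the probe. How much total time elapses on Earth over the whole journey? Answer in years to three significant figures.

Leg 1: 58.9 years is already measured on Earth.
Leg 2: 60.2 years is already measured on Earth.
Leg 3: 33.3 years is already measured on Earth.
Leg 4: γ = 1/√(1 − 0.4014²) = 1/√0.8389 = 1.092; Δt_4 = 1.092 × 52.9 = 57.76 years.
Total: 58.90 + 60.20 + 33.30 + 57.76 years.

Δt = 210 years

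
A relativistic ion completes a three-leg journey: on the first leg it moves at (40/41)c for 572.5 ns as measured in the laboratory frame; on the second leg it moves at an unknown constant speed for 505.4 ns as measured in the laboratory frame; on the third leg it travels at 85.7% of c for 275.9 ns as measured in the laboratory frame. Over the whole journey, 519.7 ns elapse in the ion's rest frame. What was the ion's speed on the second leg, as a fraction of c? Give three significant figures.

β = 0.867

Leg 1: γ = 1/√(1 − (40/41)²) = 41/9 ≈ 4.556; τ_1 = 572.5/4.556 = 125.7 ns.
Leg 2: speed unknown; τ_2 = 505.4/γ_2.
Leg 3: β = 0.857; γ = 1/√(1 − 0.857²) = 1/√0.2656 = 1.941; τ_3 = 275.9/1.941 = 142.2 ns.
Total proper time: 125.7 + τ_2 + 142.2 = 519.7, so τ_2 = 519.7 − 267.8 = 251.9 ns.
γ_2 = 505.4/251.9 = 2.007; β = √(1 − 1/γ²) = √0.7517.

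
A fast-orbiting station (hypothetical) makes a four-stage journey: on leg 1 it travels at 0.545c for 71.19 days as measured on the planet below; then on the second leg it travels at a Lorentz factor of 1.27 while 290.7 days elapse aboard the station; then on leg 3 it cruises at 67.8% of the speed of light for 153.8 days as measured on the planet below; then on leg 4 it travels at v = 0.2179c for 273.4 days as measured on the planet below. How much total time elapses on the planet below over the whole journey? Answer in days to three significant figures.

Leg 1: 71.19 days is already measured on the planet below.
Leg 2: γ = 1.27; Δt_2 = 1.270 × 290.7 = 369.2 days.
Leg 3: 153.8 days is already measured on the planet below.
Leg 4: 273.4 days is already measured on the planet below.
Total: 71.19 + 369.2 + 153.8 + 273.4 days.

Δt = 868 days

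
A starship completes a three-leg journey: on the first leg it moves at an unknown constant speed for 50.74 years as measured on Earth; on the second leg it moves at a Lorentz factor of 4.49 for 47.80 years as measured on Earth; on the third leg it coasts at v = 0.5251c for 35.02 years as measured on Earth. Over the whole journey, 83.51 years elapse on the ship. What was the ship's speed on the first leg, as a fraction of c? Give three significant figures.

Leg 1: speed unknown; τ_1 = 50.74/γ_1.
Leg 2: γ = 4.49; τ_2 = 47.80/4.490 = 10.65 years.
Leg 3: γ = 1/√(1 − 0.5251²) = 1/√0.7243 = 1.175; τ_3 = 35.02/1.175 = 29.80 years.
Total proper time: τ_1 + 10.65 + 29.80 = 83.51, so τ_1 = 83.51 − 40.45 = 43.06 years.
γ_1 = 50.74/43.06 = 1.178; β = √(1 − 1/γ²) = √0.2798.

β = 0.529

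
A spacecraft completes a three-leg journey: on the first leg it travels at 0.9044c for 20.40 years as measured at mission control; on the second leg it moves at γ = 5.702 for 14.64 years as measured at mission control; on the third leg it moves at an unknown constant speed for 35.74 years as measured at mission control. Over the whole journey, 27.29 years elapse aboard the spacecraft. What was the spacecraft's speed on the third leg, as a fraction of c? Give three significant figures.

β = 0.894

Leg 1: γ = 1/√(1 − 0.9044²) = 1/√0.1821 = 2.344; τ_1 = 20.40/2.344 = 8.704 years.
Leg 2: γ = 5.702; τ_2 = 14.64/5.702 = 2.568 years.
Leg 3: speed unknown; τ_3 = 35.74/γ_3.
Total proper time: 8.704 + 2.568 + τ_3 = 27.29, so τ_3 = 27.29 − 11.27 = 16.02 years.
γ_3 = 35.74/16.02 = 2.231; β = √(1 − 1/γ²) = √0.7991.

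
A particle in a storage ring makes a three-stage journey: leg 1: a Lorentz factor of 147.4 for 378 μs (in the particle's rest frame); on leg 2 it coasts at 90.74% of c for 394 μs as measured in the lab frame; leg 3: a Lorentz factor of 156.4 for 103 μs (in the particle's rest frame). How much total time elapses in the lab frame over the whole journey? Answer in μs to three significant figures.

Δt = 7.22×10⁴ μs

Leg 1: γ = 147.4; Δt_1 = 147.4 × 378 = 5.572×10⁴ μs.
Leg 2: 394 μs is already measured in the lab frame.
Leg 3: γ = 156.4; Δt_3 = 156.4 × 103 = 1.611×10⁴ μs.
Total: 5.572×10⁴ + 394.0 + 1.611×10⁴ μs.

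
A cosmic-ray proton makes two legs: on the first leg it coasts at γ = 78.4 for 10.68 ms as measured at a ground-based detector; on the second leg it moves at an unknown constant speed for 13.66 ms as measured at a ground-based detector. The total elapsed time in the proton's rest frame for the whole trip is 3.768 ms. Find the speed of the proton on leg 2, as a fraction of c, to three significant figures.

Leg 1: γ = 78.4; τ_1 = 10.68/78.40 = 0.1362 ms.
Leg 2: speed unknown; τ_2 = 13.66/γ_2.
Total proper time: 0.1362 + τ_2 = 3.768, so τ_2 = 3.768 − 0.1362 = 3.632 ms.
γ_2 = 13.66/3.632 = 3.761; β = √(1 − 1/γ²) = √0.9293.

β = 0.964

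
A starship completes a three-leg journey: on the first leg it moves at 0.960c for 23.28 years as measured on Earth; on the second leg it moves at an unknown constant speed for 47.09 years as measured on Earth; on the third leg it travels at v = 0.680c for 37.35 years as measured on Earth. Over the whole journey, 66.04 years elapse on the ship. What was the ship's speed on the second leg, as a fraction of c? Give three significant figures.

β = 0.731

Leg 1: γ = 1/√(1 − 0.960²) = 25/7 ≈ 3.571; τ_1 = 23.28/3.571 = 6.518 years.
Leg 2: speed unknown; τ_2 = 47.09/γ_2.
Leg 3: γ = 1/√(1 − 0.680²) = 1/√0.5376 = 1.364; τ_3 = 37.35/1.364 = 27.39 years.
Total proper time: 6.518 + τ_2 + 27.39 = 66.04, so τ_2 = 66.04 − 33.90 = 32.14 years.
γ_2 = 47.09/32.14 = 1.465; β = √(1 − 1/γ²) = √0.5343.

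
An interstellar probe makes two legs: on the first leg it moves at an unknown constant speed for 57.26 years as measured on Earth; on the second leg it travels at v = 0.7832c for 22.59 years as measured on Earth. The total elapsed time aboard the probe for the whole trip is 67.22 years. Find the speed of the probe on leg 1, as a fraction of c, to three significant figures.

Leg 1: speed unknown; τ_1 = 57.26/γ_1.
Leg 2: γ = 1/√(1 − 0.7832²) = 1/√0.3866 = 1.608; τ_2 = 22.59/1.608 = 14.05 years.
Total proper time: τ_1 + 14.05 = 67.22, so τ_1 = 67.22 − 14.05 = 53.17 years.
γ_1 = 57.26/53.17 = 1.077; β = √(1 − 1/γ²) = √0.1376.

β = 0.371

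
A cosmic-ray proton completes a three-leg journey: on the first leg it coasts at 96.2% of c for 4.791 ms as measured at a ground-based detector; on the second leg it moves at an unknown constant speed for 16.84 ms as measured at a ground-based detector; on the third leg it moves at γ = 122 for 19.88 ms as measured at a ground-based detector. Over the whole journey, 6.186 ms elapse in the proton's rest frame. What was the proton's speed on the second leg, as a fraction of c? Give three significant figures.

Leg 1: β = 0.962; γ = 1/√(1 − 0.962²) = 1/√0.07456 = 3.662; τ_1 = 4.791/3.662 = 1.308 ms.
Leg 2: speed unknown; τ_2 = 16.84/γ_2.
Leg 3: γ = 122; τ_3 = 19.88/122.0 = 0.1630 ms.
Total proper time: 1.308 + τ_2 + 0.1630 = 6.186, so τ_2 = 6.186 − 1.471 = 4.715 ms.
γ_2 = 16.84/4.715 = 3.572; β = √(1 − 1/γ²) = √0.9216.

β = 0.960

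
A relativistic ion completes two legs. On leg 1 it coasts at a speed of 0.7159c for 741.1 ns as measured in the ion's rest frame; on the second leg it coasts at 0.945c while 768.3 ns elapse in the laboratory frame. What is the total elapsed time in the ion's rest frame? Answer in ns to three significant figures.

Leg 1: 741.1 ns is already measured in the ion's rest frame.
Leg 2: γ = 1/√(1 − 0.945²) = 1/√0.1070 = 3.057; τ_2 = 768.3/3.057 = 251.3 ns.
Total: 741.1 + 251.3 ns.

τ = 992 ns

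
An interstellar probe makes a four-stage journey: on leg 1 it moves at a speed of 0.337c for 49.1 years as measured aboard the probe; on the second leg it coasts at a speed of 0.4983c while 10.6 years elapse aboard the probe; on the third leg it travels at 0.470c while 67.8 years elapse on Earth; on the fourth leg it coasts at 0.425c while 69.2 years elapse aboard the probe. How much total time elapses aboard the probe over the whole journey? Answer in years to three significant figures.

Leg 1: 49.1 years is already measured aboard the probe.
Leg 2: 10.6 years is already measured aboard the probe.
Leg 3: γ = 1/√(1 − 0.470²) = 1/√0.7791 = 1.133; τ_3 = 67.8/1.133 = 59.84 years.
Leg 4: 69.2 years is already measured aboard the probe.
Total: 49.10 + 10.60 + 59.84 + 69.20 years.

τ = 189 years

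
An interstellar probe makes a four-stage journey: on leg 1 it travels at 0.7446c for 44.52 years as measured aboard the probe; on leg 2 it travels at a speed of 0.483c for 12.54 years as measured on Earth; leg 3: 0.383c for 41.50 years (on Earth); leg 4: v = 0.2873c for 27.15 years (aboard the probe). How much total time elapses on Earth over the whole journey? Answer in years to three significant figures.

Leg 1: γ = 1/√(1 − 0.7446²) = 1/√0.4456 = 1.498; Δt_1 = 1.498 × 44.52 = 66.70 years.
Leg 2: 12.54 years is already measured on Earth.
Leg 3: 41.50 years is already measured on Earth.
Leg 4: γ = 1/√(1 − 0.2873²) = 1/√0.9175 = 1.044; Δt_4 = 1.044 × 27.15 = 28.35 years.
Total: 66.70 + 12.54 + 41.50 + 28.35 years.

Δt = 149 years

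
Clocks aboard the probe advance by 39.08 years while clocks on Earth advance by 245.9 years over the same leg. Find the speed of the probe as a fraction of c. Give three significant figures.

v = 0.987c

The proper time is measured aboard the probe (both events occur at the probe's location); Δt is measured on Earth. γ = Δt/τ = 245.9/39.08 = 6.292.
β = √(1 − 1/γ²) = √(1 − 0.02526) = √0.9747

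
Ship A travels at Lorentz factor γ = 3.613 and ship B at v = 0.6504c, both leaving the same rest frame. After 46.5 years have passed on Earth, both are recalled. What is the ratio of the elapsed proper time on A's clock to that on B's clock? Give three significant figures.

τ_A/τ_B = 0.364

A: γ = 3.613. B: γ = 1/√(1 − 0.6504²) = 1/√0.5770 = 1.316.
τ_A/τ_B = γ_B/γ_A = 1.316/3.613 = 0.3644, so τ_A/τ_B = 0.3644.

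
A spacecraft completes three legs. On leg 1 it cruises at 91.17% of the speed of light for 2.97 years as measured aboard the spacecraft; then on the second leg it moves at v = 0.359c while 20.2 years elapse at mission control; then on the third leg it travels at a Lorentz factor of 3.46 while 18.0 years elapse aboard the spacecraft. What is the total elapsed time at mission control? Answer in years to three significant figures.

Leg 1: β = 0.9117; γ = 1/√(1 − 0.9117²) = 1/√0.1688 = 2.434; Δt_1 = 2.434 × 2.97 = 7.229 years.
Leg 2: 20.2 years is already measured at mission control.
Leg 3: γ = 3.46; Δt_3 = 3.460 × 18.0 = 62.28 years.
Total: 7.229 + 20.20 + 62.28 years.

Δt = 89.7 years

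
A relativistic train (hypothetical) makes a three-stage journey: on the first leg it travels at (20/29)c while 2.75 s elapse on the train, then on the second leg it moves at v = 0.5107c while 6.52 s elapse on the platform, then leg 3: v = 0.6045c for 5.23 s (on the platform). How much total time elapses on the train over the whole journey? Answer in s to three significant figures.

τ = 12.5 s

Leg 1: 2.75 s is already measured on the train.
Leg 2: γ = 1/√(1 − 0.5107²) = 1/√0.7392 = 1.163; τ_2 = 6.52/1.163 = 5.606 s.
Leg 3: γ = 1/√(1 − 0.6045²) = 1/√0.6346 = 1.255; τ_3 = 5.23/1.255 = 4.166 s.
Total: 2.750 + 5.606 + 4.166 s.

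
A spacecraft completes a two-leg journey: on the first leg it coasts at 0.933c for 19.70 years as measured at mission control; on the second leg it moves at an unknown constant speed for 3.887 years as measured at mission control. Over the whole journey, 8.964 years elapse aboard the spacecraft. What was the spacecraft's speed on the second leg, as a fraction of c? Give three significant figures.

β = 0.876

Leg 1: γ = 1/√(1 − 0.933²) = 1/√0.1295 = 2.779; τ_1 = 19.70/2.779 = 7.090 years.
Leg 2: speed unknown; τ_2 = 3.887/γ_2.
Total proper time: 7.090 + τ_2 = 8.964, so τ_2 = 8.964 − 7.090 = 1.874 years.
γ_2 = 3.887/1.874 = 2.074; β = √(1 − 1/γ²) = √0.7675.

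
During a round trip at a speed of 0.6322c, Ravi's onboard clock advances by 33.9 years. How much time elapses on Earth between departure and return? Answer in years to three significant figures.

Δt = 43.8 years

γ = 1/√(1 − 0.6322²) = 1/√0.6003 = 1.291
Earth-frame duration is the dilated interval: Δt = γτ = 1.291 × 33.9 years.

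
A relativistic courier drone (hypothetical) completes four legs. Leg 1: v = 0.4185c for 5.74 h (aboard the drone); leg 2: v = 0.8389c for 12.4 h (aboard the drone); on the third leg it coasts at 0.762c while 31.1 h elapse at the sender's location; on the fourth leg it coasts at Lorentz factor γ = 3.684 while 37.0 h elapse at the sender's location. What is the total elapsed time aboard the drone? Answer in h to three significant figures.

Leg 1: 5.74 h is already measured aboard the drone.
Leg 2: 12.4 h is already measured aboard the drone.
Leg 3: γ = 1/√(1 − 0.762²) = 1/√0.4194 = 1.544; τ_3 = 31.1/1.544 = 20.14 h.
Leg 4: γ = 3.684; τ_4 = 37.0/3.684 = 10.04 h.
Total: 5.740 + 12.40 + 20.14 + 10.04 h.

τ = 48.3 h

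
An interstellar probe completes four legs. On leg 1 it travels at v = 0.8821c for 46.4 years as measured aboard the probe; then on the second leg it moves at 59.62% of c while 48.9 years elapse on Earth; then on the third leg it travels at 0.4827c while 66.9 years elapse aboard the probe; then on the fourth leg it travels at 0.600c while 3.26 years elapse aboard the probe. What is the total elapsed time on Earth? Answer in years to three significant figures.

Leg 1: γ = 1/√(1 − 0.8821²) = 1/√0.2219 = 2.123; Δt_1 = 2.123 × 46.4 = 98.50 years.
Leg 2: 48.9 years is already measured on Earth.
Leg 3: γ = 1/√(1 − 0.4827²) = 1/√0.7670 = 1.142; Δt_3 = 1.142 × 66.9 = 76.39 years.
Leg 4: γ = 1/√(1 − 0.600²) = 5/4 = 1.250; Δt_4 = 1.250 × 3.26 = 4.075 years.
Total: 98.50 + 48.90 + 76.39 + 4.075 years.

Δt = 228 years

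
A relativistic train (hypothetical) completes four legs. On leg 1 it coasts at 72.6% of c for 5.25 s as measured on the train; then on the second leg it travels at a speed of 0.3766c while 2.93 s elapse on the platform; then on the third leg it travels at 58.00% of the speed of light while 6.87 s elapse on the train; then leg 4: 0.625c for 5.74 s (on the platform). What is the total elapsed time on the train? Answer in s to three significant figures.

τ = 19.3 s

Leg 1: 5.25 s is already measured on the train.
Leg 2: γ = 1/√(1 − 0.3766²) = 1/√0.8582 = 1.079; τ_2 = 2.93/1.079 = 2.714 s.
Leg 3: 6.87 s is already measured on the train.
Leg 4: γ = 1/√(1 − 0.625²) = 1/√0.6094 = 1.281; τ_4 = 5.74/1.281 = 4.481 s.
Total: 5.250 + 2.714 + 6.870 + 4.481 s.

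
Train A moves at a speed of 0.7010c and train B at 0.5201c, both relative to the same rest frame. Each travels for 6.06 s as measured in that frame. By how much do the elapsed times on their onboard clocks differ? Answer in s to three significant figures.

A: γ = 1/√(1 − 0.7010²) = 1/√0.5086 = 1.402; τ_A = 6.06/1.402 = 4.322 s.
B: γ = 1/√(1 − 0.5201²) = 1/√0.7295 = 1.171; τ_B = 6.06/1.171 = 5.176 s.

|τ_A − τ_B| = 0.854 s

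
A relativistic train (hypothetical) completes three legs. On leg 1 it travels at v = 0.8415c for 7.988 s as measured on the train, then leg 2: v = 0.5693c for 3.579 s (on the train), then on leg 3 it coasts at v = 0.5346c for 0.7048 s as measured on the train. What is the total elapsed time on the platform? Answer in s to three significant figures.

Δt = 20.0 s

Leg 1: γ = 1/√(1 − 0.8415²) = 1/√0.2919 = 1.851; Δt_1 = 1.851 × 7.988 = 14.79 s.
Leg 2: γ = 1/√(1 − 0.5693²) = 1/√0.6759 = 1.216; Δt_2 = 1.216 × 3.579 = 4.353 s.
Leg 3: γ = 1/√(1 − 0.5346²) = 1/√0.7142 = 1.183; Δt_3 = 1.183 × 0.7048 = 0.8340 s.
Total: 14.79 + 4.353 + 0.8340 s.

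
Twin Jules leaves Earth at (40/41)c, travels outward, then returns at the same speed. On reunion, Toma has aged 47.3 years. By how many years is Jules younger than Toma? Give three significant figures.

Δt − τ = 36.9 years

γ = 1/√(1 − (40/41)²) = 41/9 ≈ 4.556
Jules's elapsed proper time: τ = 47.3/4.556 = 10.38 years.
Age gap = Δt − τ = 47.3 − 10.38 years.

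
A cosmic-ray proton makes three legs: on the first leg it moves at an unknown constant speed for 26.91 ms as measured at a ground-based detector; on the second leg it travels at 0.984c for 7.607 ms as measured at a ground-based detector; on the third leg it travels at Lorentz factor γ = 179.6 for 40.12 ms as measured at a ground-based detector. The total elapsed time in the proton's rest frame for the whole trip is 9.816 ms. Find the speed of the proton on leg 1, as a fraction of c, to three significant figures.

Leg 1: speed unknown; τ_1 = 26.91/γ_1.
Leg 2: γ = 1/√(1 − 0.984²) = 1/√0.03174 = 5.613; τ_2 = 7.607/5.613 = 1.355 ms.
Leg 3: γ = 179.6; τ_3 = 40.12/179.6 = 0.2234 ms.
Total proper time: τ_1 + 1.355 + 0.2234 = 9.816, so τ_1 = 9.816 − 1.579 = 8.237 ms.
γ_1 = 26.91/8.237 = 3.267; β = √(1 − 1/γ²) = √0.9063.

β = 0.952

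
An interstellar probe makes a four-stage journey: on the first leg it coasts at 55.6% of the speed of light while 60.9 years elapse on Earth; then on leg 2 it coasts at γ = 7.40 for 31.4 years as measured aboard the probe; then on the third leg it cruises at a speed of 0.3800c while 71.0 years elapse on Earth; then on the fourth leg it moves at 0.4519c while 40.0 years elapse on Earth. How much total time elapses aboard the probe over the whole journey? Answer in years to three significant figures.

Leg 1: β = 0.556; γ = 1/√(1 − 0.556²) = 1/√0.6909 = 1.203; τ_1 = 60.9/1.203 = 50.62 years.
Leg 2: 31.4 years is already measured aboard the probe.
Leg 3: γ = 1/√(1 − 0.3800²) = 1/√0.8556 = 1.081; τ_3 = 71.0/1.081 = 65.67 years.
Leg 4: γ = 1/√(1 − 0.4519²) = 1/√0.7958 = 1.121; τ_4 = 40.0/1.121 = 35.68 years.
Total: 50.62 + 31.40 + 65.67 + 35.68 years.

τ = 183 years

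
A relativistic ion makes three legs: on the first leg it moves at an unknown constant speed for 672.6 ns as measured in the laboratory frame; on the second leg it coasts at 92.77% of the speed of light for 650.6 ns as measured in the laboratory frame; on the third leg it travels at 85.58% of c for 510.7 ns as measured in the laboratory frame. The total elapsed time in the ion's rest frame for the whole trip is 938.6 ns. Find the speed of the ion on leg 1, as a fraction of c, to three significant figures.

Leg 1: speed unknown; τ_1 = 672.6/γ_1.
Leg 2: β = 0.9277; γ = 1/√(1 − 0.9277²) = 1/√0.1394 = 2.679; τ_2 = 650.6/2.679 = 242.9 ns.
Leg 3: β = 0.8558; γ = 1/√(1 − 0.8558²) = 1/√0.2676 = 1.933; τ_3 = 510.7/1.933 = 264.2 ns.
Total proper time: τ_1 + 242.9 + 264.2 = 938.6, so τ_1 = 938.6 − 507.1 = 431.5 ns.
γ_1 = 672.6/431.5 = 1.559; β = √(1 − 1/γ²) = √0.5884.

β = 0.767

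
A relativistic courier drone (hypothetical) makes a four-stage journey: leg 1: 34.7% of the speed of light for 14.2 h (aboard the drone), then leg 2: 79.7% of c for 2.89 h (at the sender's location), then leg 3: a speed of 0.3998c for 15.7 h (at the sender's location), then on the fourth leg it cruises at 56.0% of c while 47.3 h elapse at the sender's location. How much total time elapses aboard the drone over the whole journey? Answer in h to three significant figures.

τ = 69.5 h

Leg 1: 14.2 h is already measured aboard the drone.
Leg 2: β = 0.797; γ = 1/√(1 − 0.797²) = 1/√0.3648 = 1.656; τ_2 = 2.89/1.656 = 1.746 h.
Leg 3: γ = 1/√(1 − 0.3998²) = 1/√0.8402 = 1.091; τ_3 = 15.7/1.091 = 14.39 h.
Leg 4: β = 0.560; γ = 1/√(1 − 0.560²) = 1/√0.6864 = 1.207; τ_4 = 47.3/1.207 = 39.19 h.
Total: 14.20 + 1.746 + 14.39 + 39.19 h.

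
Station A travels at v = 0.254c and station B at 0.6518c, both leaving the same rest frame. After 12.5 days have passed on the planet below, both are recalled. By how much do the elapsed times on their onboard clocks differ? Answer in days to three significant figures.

|τ_A − τ_B| = 2.61 days

A: γ = 1/√(1 − 0.254²) = 1/√0.9355 = 1.034; τ_A = 12.5/1.034 = 12.09 days.
B: γ = 1/√(1 − 0.6518²) = 1/√0.5752 = 1.319; τ_B = 12.5/1.319 = 9.480 days.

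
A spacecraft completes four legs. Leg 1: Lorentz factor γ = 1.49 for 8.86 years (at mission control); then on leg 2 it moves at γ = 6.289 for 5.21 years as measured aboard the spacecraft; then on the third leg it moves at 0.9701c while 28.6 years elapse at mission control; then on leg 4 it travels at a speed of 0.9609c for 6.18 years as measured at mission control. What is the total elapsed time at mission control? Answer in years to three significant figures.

Δt = 76.4 years

Leg 1: 8.86 years is already measured at mission control.
Leg 2: γ = 6.289; Δt_2 = 6.289 × 5.21 = 32.77 years.
Leg 3: 28.6 years is already measured at mission control.
Leg 4: 6.18 years is already measured at mission control.
Total: 8.860 + 32.77 + 28.60 + 6.180 years.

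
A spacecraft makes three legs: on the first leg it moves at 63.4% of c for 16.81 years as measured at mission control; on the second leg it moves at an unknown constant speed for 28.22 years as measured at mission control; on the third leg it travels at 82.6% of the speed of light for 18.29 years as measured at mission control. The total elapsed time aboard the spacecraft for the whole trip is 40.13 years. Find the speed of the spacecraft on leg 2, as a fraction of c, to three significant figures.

Leg 1: β = 0.634; γ = 1/√(1 − 0.634²) = 1/√0.5980 = 1.293; τ_1 = 16.81/1.293 = 13.00 years.
Leg 2: speed unknown; τ_2 = 28.22/γ_2.
Leg 3: β = 0.826; γ = 1/√(1 − 0.826²) = 1/√0.3177 = 1.774; τ_3 = 18.29/1.774 = 10.31 years.
Total proper time: 13.00 + τ_2 + 10.31 = 40.13, so τ_2 = 40.13 − 23.31 = 16.82 years.
γ_2 = 28.22/16.82 = 1.678; β = √(1 − 1/γ²) = √0.6447.

β = 0.803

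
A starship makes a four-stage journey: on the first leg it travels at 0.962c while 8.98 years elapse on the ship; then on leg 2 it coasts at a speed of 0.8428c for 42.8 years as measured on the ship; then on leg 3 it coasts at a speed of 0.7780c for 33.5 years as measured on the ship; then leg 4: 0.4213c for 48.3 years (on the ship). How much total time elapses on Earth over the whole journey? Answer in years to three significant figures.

Leg 1: γ = 1/√(1 − 0.962²) = 1/√0.07456 = 3.662; Δt_1 = 3.662 × 8.98 = 32.89 years.
Leg 2: γ = 1/√(1 − 0.8428²) = 1/√0.2897 = 1.858; Δt_2 = 1.858 × 42.8 = 79.52 years.
Leg 3: γ = 1/√(1 − 0.7780²) = 1/√0.3947 = 1.592; Δt_3 = 1.592 × 33.5 = 53.32 years.
Leg 4: γ = 1/√(1 − 0.4213²) = 1/√0.8225 = 1.103; Δt_4 = 1.103 × 48.3 = 53.26 years.
Total: 32.89 + 79.52 + 53.32 + 53.26 years.

Δt = 219 years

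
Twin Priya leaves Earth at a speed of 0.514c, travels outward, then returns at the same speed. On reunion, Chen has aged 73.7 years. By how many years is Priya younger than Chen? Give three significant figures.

γ = 1/√(1 − 0.514²) = 1/√0.7358 = 1.166
Priya's elapsed proper time: τ = 73.7/1.166 = 63.22 years.
Age gap = Δt − τ = 73.7 − 63.22 years.

Δt − τ = 10.5 years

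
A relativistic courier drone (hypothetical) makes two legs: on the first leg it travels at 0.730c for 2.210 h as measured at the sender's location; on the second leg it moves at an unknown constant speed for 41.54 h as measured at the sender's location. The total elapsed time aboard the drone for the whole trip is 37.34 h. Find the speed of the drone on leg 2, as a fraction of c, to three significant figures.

β = 0.506

Leg 1: γ = 1/√(1 − 0.730²) = 1/√0.4671 = 1.463; τ_1 = 2.210/1.463 = 1.510 h.
Leg 2: speed unknown; τ_2 = 41.54/γ_2.
Total proper time: 1.510 + τ_2 = 37.34, so τ_2 = 37.34 − 1.510 = 35.83 h.
γ_2 = 41.54/35.83 = 1.159; β = √(1 − 1/γ²) = √0.2560.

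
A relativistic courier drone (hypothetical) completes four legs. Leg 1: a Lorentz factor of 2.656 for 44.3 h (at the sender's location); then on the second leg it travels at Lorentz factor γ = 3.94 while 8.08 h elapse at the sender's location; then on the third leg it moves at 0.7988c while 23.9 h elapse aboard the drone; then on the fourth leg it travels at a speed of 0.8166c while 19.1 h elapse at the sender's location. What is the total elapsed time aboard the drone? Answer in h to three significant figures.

τ = 53.7 h

Leg 1: γ = 2.656; τ_1 = 44.3/2.656 = 16.68 h.
Leg 2: γ = 3.94; τ_2 = 8.08/3.940 = 2.051 h.
Leg 3: 23.9 h is already measured aboard the drone.
Leg 4: γ = 1/√(1 − 0.8166²) = 1/√0.3332 = 1.732; τ_4 = 19.1/1.732 = 11.02 h.
Total: 16.68 + 2.051 + 23.90 + 11.02 h.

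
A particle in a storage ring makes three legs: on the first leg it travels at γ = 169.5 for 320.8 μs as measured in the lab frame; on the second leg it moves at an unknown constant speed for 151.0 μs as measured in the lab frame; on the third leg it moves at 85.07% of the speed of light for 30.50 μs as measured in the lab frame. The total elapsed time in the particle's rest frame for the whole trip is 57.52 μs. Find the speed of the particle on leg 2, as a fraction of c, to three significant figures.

β = 0.965

Leg 1: γ = 169.5; τ_1 = 320.8/169.5 = 1.893 μs.
Leg 2: speed unknown; τ_2 = 151.0/γ_2.
Leg 3: β = 0.8507; γ = 1/√(1 − 0.8507²) = 1/√0.2763 = 1.902; τ_3 = 30.50/1.902 = 16.03 μs.
Total proper time: 1.893 + τ_2 + 16.03 = 57.52, so τ_2 = 57.52 − 17.92 = 39.60 μs.
γ_2 = 151.0/39.60 = 3.814; β = √(1 − 1/γ²) = √0.9312.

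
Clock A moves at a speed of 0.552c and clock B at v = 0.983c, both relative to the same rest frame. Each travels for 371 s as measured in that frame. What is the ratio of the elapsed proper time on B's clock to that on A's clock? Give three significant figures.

τ_B/τ_A = 0.220

A: γ = 1/√(1 − 0.552²) = 1/√0.6953 = 1.199. B: γ = 1/√(1 − 0.983²) = 1/√0.03371 = 5.446.
τ_A/τ_B = γ_B/γ_A = 5.446/1.199 = 4.541, so τ_B/τ_A = 0.2202.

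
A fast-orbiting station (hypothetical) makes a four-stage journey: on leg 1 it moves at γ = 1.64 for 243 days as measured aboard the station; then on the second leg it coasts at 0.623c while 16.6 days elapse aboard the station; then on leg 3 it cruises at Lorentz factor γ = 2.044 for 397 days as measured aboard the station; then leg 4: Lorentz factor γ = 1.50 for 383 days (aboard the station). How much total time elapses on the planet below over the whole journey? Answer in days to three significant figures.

Δt = 1810 days

Leg 1: γ = 1.64; Δt_1 = 1.640 × 243 = 398.5 days.
Leg 2: γ = 1/√(1 − 0.623²) = 1/√0.6119 = 1.278; Δt_2 = 1.278 × 16.6 = 21.22 days.
Leg 3: γ = 2.044; Δt_3 = 2.044 × 397 = 811.5 days.
Leg 4: γ = 1.50; Δt_4 = 1.500 × 383 = 574.5 days.
Total: 398.5 + 21.22 + 811.5 + 574.5 days.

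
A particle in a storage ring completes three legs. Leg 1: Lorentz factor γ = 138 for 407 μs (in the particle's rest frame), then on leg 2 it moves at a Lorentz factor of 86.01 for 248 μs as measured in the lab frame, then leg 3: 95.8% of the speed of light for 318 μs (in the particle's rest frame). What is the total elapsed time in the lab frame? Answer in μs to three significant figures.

Leg 1: γ = 138; Δt_1 = 138.0 × 407 = 5.617×10⁴ μs.
Leg 2: 248 μs is already measured in the lab frame.
Leg 3: β = 0.958; γ = 1/√(1 − 0.958²) = 1/√0.08224 = 3.487; Δt_3 = 3.487 × 318 = 1109 μs.
Total: 5.617×10⁴ + 248.0 + 1109 μs.

Δt = 5.75×10⁴ μs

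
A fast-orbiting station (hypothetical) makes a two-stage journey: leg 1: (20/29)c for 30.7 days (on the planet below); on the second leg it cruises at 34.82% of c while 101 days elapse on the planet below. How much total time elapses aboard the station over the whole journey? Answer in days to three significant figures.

τ = 117 days

Leg 1: γ = 1/√(1 − (20/29)²) = 29/21 ≈ 1.381; τ_1 = 30.7/1.381 = 22.23 days.
Leg 2: β = 0.3482; γ = 1/√(1 − 0.3482²) = 1/√0.8788 = 1.067; τ_2 = 101/1.067 = 94.68 days.
Total: 22.23 + 94.68 days.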